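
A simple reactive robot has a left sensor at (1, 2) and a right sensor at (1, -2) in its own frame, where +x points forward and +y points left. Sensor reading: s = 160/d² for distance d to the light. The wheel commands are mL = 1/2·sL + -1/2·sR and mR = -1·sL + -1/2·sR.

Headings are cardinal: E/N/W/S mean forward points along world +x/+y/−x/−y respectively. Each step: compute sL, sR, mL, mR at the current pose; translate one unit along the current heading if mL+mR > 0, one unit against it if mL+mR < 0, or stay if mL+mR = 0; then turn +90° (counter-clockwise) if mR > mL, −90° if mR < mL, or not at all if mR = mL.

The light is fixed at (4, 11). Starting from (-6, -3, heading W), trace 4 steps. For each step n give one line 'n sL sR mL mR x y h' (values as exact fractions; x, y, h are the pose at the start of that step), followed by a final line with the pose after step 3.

n=0: pose=(-6,-3,W); sL=160/377, sR=32/53; mL=-1792/19981, mR=-14512/19981; mL+mR=-16304/19981 → advance -1; mR−mL=-240/377 → turn -1·90°
n=1: pose=(-5,-3,N); sL=16/29, sR=80/109; mL=-288/3161, mR=-2904/3161; mL+mR=-3192/3161 → advance -1; mR−mL=-24/29 → turn -1·90°
n=2: pose=(-5,-4,E); sL=160/233, sR=160/353; mL=9600/82249, mR=-75120/82249; mL+mR=-65520/82249 → advance -1; mR−mL=-240/233 → turn -1·90°
n=3: pose=(-6,-4,S); sL=1/2, sR=2/5; mL=1/20, mR=-7/10; mL+mR=-13/20 → advance -1; mR−mL=-3/4 → turn -1·90°

0 160/377 32/53 -1792/19981 -14512/19981 -6 -3 W
1 16/29 80/109 -288/3161 -2904/3161 -5 -3 N
2 160/233 160/353 9600/82249 -75120/82249 -5 -4 E
3 1/2 2/5 1/20 -7/10 -6 -4 S
final -6 -3 W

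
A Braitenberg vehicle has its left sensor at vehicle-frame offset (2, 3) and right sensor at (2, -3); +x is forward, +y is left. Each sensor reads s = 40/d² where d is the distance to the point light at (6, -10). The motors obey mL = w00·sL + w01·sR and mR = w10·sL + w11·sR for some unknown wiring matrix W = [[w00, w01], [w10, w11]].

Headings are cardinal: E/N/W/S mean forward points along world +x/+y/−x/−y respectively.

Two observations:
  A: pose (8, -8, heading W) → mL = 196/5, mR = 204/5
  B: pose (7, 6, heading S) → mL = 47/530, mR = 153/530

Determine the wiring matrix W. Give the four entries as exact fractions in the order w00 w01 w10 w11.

1 -1/2 1 1/2

obs A: pose=(8,-8,W) → sL=40, sR=8/5, mL=196/5, mR=204/5
obs B: pose=(7,6,S) → sL=10/53, sR=1/5, mL=47/530, mR=153/530
sensor matrix S = [[40, 8/5], [10/53, 1/5]]; det S = 408/53
solve [mL_A; mL_B] = S·[w00; w01] and [mR_A; mR_B] = S·[w10; w11]:
  w00 = 1, w01 = -1/2, w10 = 1, w11 = 1/2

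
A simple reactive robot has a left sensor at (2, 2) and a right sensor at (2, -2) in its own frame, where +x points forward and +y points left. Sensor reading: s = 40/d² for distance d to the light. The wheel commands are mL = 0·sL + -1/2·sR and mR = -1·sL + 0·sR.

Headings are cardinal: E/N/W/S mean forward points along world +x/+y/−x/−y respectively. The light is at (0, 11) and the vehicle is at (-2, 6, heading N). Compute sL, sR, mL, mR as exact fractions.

left sensor world pos  = (-4, 8); dL² = 25
right sensor world pos = (0, 8); dR² = 9
sL = 40/25 = 8/5
sR = 40/9 = 40/9
mL = 0·sL + -1/2·sR = -20/9
mR = -1·sL + 0·sR = -8/5

8/5 40/9 -20/9 -8/5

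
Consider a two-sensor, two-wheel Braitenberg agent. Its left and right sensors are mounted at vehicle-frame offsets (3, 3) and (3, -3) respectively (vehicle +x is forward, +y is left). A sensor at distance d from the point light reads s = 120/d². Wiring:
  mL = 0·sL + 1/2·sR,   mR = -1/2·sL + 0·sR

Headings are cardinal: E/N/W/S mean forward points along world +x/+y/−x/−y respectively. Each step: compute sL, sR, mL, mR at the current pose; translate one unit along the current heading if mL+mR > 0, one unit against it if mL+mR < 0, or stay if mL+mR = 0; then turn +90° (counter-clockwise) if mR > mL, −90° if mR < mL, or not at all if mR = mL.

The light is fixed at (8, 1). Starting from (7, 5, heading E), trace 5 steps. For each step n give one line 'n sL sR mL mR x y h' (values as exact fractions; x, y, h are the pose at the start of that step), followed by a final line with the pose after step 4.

n=0: pose=(7,5,E); sL=120/53, sR=24; mL=12, mR=-60/53; mL+mR=576/53 → advance +1; mR−mL=-696/53 → turn -1·90°
n=1: pose=(8,5,S); sL=12, sR=12; mL=6, mR=-6; mL+mR=0 → advance +0; mR−mL=-12 → turn -1·90°
n=2: pose=(8,5,W); sL=12, sR=60/29; mL=30/29, mR=-6; mL+mR=-144/29 → advance -1; mR−mL=-204/29 → turn -1·90°
n=3: pose=(9,5,N); sL=120/53, sR=24/13; mL=12/13, mR=-60/53; mL+mR=-144/689 → advance -1; mR−mL=-1416/689 → turn -1·90°
n=4: pose=(9,4,E); sL=30/13, sR=15/2; mL=15/4, mR=-15/13; mL+mR=135/52 → advance +1; mR−mL=-255/52 → turn -1·90°

0 120/53 24 12 -60/53 7 5 E
1 12 12 6 -6 8 5 S
2 12 60/29 30/29 -6 8 5 W
3 120/53 24/13 12/13 -60/53 9 5 N
4 30/13 15/2 15/4 -15/13 9 4 E
final 10 4 S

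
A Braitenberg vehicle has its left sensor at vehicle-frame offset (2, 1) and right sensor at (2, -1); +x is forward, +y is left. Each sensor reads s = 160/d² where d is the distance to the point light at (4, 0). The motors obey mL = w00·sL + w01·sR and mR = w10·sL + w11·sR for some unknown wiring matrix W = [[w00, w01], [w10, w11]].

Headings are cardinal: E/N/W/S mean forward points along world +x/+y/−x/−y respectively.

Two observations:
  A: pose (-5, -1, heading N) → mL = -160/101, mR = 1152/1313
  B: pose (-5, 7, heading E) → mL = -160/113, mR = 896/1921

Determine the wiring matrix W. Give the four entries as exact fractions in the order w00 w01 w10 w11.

-1 0 -1 1

obs A: pose=(-5,-1,N) → sL=160/101, sR=32/13, mL=-160/101, mR=1152/1313
obs B: pose=(-5,7,E) → sL=160/113, sR=32/17, mL=-160/113, mR=896/1921
sensor matrix S = [[160/101, 32/13], [160/113, 32/17]]; det S = -1269760/2522273
solve [mL_A; mL_B] = S·[w00; w01] and [mR_A; mR_B] = S·[w10; w11]:
  w00 = -1, w01 = 0, w10 = -1, w11 = 1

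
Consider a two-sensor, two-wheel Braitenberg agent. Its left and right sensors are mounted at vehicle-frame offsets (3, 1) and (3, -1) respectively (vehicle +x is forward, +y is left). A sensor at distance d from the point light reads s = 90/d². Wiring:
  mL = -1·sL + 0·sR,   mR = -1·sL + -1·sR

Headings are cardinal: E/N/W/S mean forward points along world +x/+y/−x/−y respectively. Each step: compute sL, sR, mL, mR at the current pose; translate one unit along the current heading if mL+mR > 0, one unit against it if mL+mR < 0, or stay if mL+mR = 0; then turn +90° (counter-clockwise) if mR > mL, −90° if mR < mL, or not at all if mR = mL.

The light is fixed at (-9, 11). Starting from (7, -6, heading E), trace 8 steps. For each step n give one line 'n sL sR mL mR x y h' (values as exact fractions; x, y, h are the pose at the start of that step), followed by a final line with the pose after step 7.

n=0: pose=(7,-6,E); sL=90/617, sR=18/137; mL=-90/617, mR=-23436/84529; mL+mR=-35766/84529 → advance -1; mR−mL=-18/137 → turn -1·90°
n=1: pose=(6,-6,S); sL=45/328, sR=45/298; mL=-45/328, mR=-14085/48872; mL+mR=-10395/24436 → advance -1; mR−mL=-45/298 → turn -1·90°
n=2: pose=(6,-5,W); sL=90/433, sR=10/41; mL=-90/433, mR=-8020/17753; mL+mR=-11710/17753 → advance -1; mR−mL=-10/41 → turn -1·90°
n=3: pose=(7,-5,N); sL=45/197, sR=45/229; mL=-45/197, mR=-19170/45113; mL+mR=-29475/45113 → advance -1; mR−mL=-45/229 → turn -1·90°
n=4: pose=(7,-6,E); sL=90/617, sR=18/137; mL=-90/617, mR=-23436/84529; mL+mR=-35766/84529 → advance -1; mR−mL=-18/137 → turn -1·90°
n=5: pose=(6,-6,S); sL=45/328, sR=45/298; mL=-45/328, mR=-14085/48872; mL+mR=-10395/24436 → advance -1; mR−mL=-45/298 → turn -1·90°
n=6: pose=(6,-5,W); sL=90/433, sR=10/41; mL=-90/433, mR=-8020/17753; mL+mR=-11710/17753 → advance -1; mR−mL=-10/41 → turn -1·90°
n=7: pose=(7,-5,N); sL=45/197, sR=45/229; mL=-45/197, mR=-19170/45113; mL+mR=-29475/45113 → advance -1; mR−mL=-45/229 → turn -1·90°

0 90/617 18/137 -90/617 -23436/84529 7 -6 E
1 45/328 45/298 -45/328 -14085/48872 6 -6 S
2 90/433 10/41 -90/433 -8020/17753 6 -5 W
3 45/197 45/229 -45/197 -19170/45113 7 -5 N
4 90/617 18/137 -90/617 -23436/84529 7 -6 E
5 45/328 45/298 -45/328 -14085/48872 6 -6 S
6 90/433 10/41 -90/433 -8020/17753 6 -5 W
7 45/197 45/229 -45/197 -19170/45113 7 -5 N
final 7 -6 E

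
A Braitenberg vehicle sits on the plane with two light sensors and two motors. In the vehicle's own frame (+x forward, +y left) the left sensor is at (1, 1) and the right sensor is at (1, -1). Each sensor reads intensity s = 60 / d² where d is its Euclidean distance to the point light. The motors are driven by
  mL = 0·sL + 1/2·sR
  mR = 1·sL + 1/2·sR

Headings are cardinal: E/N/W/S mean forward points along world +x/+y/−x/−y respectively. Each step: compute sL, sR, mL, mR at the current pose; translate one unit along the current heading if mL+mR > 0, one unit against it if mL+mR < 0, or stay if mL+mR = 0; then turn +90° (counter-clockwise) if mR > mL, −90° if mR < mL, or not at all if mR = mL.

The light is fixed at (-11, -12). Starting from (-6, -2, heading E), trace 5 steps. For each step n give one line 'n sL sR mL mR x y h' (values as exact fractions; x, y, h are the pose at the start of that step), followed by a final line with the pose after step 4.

n=0: pose=(-6,-2,E); sL=60/157, sR=20/39; mL=10/39, mR=3910/6123; mL+mR=5480/6123 → advance +1; mR−mL=60/157 → turn +1·90°
n=1: pose=(-5,-2,N); sL=30/73, sR=6/17; mL=3/17, mR=729/1241; mL+mR=948/1241 → advance +1; mR−mL=30/73 → turn +1·90°
n=2: pose=(-5,-1,W); sL=12/25, sR=60/169; mL=30/169, mR=2778/4225; mL+mR=3528/4225 → advance +1; mR−mL=12/25 → turn +1·90°
n=3: pose=(-6,-1,S); sL=15/34, sR=15/29; mL=15/58, mR=345/493; mL+mR=945/986 → advance +1; mR−mL=15/34 → turn +1·90°
n=4: pose=(-6,-2,E); sL=60/157, sR=20/39; mL=10/39, mR=3910/6123; mL+mR=5480/6123 → advance +1; mR−mL=60/157 → turn +1·90°

0 60/157 20/39 10/39 3910/6123 -6 -2 E
1 30/73 6/17 3/17 729/1241 -5 -2 N
2 12/25 60/169 30/169 2778/4225 -5 -1 W
3 15/34 15/29 15/58 345/493 -6 -1 S
4 60/157 20/39 10/39 3910/6123 -6 -2 E
final -5 -2 N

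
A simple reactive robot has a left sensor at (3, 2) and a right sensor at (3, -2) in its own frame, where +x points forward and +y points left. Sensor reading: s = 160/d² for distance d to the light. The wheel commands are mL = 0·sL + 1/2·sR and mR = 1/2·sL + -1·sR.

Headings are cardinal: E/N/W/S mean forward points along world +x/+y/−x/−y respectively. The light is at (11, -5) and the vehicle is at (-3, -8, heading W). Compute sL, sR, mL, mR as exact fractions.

80/157 16/29 8/29 -1352/4553

left sensor world pos  = (-6, -10); dL² = 314
right sensor world pos = (-6, -6); dR² = 290
sL = 160/314 = 80/157
sR = 160/290 = 16/29
mL = 0·sL + 1/2·sR = 8/29
mR = 1/2·sL + -1·sR = -1352/4553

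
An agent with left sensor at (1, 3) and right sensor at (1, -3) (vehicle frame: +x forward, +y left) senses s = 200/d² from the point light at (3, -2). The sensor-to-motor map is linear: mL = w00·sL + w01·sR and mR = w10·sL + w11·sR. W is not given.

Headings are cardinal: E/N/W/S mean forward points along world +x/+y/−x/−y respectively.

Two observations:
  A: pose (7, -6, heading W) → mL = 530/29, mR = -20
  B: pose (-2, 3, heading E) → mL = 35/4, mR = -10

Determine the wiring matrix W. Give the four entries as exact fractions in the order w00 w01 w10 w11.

obs A: pose=(7,-6,W) → sL=100/29, sR=20, mL=530/29, mR=-20
obs B: pose=(-2,3,E) → sL=5/2, sR=10, mL=35/4, mR=-10
sensor matrix S = [[100/29, 20], [5/2, 10]]; det S = -450/29
solve [mL_A; mL_B] = S·[w00; w01] and [mR_A; mR_B] = S·[w10; w11]:
  w00 = -1/2, w01 = 1, w10 = 0, w11 = -1

-1/2 1 0 -1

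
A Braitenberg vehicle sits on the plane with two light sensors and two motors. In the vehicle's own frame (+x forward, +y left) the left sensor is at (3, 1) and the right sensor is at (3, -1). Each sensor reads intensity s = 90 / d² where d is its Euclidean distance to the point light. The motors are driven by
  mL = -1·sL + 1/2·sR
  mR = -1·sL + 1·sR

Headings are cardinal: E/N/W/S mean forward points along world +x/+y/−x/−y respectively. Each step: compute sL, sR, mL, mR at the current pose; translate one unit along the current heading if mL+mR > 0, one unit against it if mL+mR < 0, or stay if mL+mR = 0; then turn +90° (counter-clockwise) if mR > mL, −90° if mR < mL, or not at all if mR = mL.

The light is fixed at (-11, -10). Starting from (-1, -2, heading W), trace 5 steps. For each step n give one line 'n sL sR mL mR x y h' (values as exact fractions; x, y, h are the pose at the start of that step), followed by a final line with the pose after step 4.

0 45/49 9/13 -729/1274 -144/637 -1 -2 W
1 90/169 18/25 -729/4225 792/4225 0 -2 S
2 9/26 45/116 -459/3016 63/1508 0 -3 E
3 90/181 90/221 -11745/40001 -3600/40001 -1 -3 N
4 45/37 45/49 -2745/3626 -540/1813 -1 -4 W
final 0 -4 S

n=0: pose=(-1,-2,W); sL=45/49, sR=9/13; mL=-729/1274, mR=-144/637; mL+mR=-1017/1274 → advance -1; mR−mL=9/26 → turn +1·90°
n=1: pose=(0,-2,S); sL=90/169, sR=18/25; mL=-729/4225, mR=792/4225; mL+mR=63/4225 → advance +1; mR−mL=9/25 → turn +1·90°
n=2: pose=(0,-3,E); sL=9/26, sR=45/116; mL=-459/3016, mR=63/1508; mL+mR=-333/3016 → advance -1; mR−mL=45/232 → turn +1·90°
n=3: pose=(-1,-3,N); sL=90/181, sR=90/221; mL=-11745/40001, mR=-3600/40001; mL+mR=-15345/40001 → advance -1; mR−mL=45/221 → turn +1·90°
n=4: pose=(-1,-4,W); sL=45/37, sR=45/49; mL=-2745/3626, mR=-540/1813; mL+mR=-3825/3626 → advance -1; mR−mL=45/98 → turn +1·90°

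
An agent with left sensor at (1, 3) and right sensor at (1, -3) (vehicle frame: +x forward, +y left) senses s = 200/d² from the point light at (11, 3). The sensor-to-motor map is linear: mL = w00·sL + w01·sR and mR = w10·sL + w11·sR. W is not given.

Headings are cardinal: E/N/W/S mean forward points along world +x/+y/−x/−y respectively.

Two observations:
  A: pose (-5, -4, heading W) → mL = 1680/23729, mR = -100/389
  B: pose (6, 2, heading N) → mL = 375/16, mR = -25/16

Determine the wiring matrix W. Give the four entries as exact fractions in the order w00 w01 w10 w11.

-1/2 1/2 -1/2 0

obs A: pose=(-5,-4,W) → sL=200/389, sR=40/61, mL=1680/23729, mR=-100/389
obs B: pose=(6,2,N) → sL=25/8, sR=50, mL=375/16, mR=-25/16
sensor matrix S = [[200/389, 40/61], [25/8, 50]]; det S = 561375/23729
solve [mL_A; mL_B] = S·[w00; w01] and [mR_A; mR_B] = S·[w10; w11]:
  w00 = -1/2, w01 = 1/2, w10 = -1/2, w11 = 0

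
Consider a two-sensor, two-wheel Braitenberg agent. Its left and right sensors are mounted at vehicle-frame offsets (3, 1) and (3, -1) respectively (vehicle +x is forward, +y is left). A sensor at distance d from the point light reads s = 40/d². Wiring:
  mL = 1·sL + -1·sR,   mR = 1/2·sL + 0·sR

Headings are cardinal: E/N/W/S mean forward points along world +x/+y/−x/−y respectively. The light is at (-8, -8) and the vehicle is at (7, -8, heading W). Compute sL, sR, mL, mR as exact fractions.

8/29 8/29 0 4/29

left sensor world pos  = (4, -9); dL² = 145
right sensor world pos = (4, -7); dR² = 145
sL = 40/145 = 8/29
sR = 40/145 = 8/29
mL = 1·sL + -1·sR = 0
mR = 1/2·sL + 0·sR = 4/29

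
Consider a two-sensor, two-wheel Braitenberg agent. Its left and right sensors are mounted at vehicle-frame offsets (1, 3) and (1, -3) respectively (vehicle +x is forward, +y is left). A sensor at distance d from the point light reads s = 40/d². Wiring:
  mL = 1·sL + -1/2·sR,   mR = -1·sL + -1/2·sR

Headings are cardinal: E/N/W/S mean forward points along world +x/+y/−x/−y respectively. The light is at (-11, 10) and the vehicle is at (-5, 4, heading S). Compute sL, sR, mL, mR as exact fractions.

4/13 20/29 -14/377 -246/377

left sensor world pos  = (-2, 3); dL² = 130
right sensor world pos = (-8, 3); dR² = 58
sL = 40/130 = 4/13
sR = 40/58 = 20/29
mL = 1·sL + -1/2·sR = -14/377
mR = -1·sL + -1/2·sR = -246/377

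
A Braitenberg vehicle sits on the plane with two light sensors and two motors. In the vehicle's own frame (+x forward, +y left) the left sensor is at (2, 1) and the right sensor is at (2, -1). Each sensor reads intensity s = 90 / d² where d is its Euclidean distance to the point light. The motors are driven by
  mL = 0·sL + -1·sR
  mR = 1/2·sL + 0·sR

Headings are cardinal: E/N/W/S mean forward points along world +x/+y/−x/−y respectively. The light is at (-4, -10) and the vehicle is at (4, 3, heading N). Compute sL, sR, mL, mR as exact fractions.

45/137 5/17 -5/17 45/274

left sensor world pos  = (3, 5); dL² = 274
right sensor world pos = (5, 5); dR² = 306
sL = 90/274 = 45/137
sR = 90/306 = 5/17
mL = 0·sL + -1·sR = -5/17
mR = 1/2·sL + 0·sR = 45/274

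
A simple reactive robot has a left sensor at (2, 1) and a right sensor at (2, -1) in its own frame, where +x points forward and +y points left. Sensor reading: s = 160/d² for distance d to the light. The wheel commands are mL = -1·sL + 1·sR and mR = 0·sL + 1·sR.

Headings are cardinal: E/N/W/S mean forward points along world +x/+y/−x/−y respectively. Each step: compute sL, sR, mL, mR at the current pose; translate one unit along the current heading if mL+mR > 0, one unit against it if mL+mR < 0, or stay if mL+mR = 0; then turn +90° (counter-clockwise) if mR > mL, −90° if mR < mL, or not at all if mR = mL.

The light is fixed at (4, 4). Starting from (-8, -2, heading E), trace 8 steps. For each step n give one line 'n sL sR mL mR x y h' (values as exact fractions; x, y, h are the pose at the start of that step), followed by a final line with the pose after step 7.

n=0: pose=(-8,-2,E); sL=32/25, sR=160/149; mL=-768/3725, mR=160/149; mL+mR=3232/3725 → advance +1; mR−mL=32/25 → turn +1·90°
n=1: pose=(-7,-2,N); sL=1, sR=40/29; mL=11/29, mR=40/29; mL+mR=51/29 → advance +1; mR−mL=1 → turn +1·90°
n=2: pose=(-7,-1,W); sL=32/41, sR=32/37; mL=128/1517, mR=32/37; mL+mR=1440/1517 → advance +1; mR−mL=32/41 → turn +1·90°
n=3: pose=(-8,-1,S); sL=16/17, sR=80/109; mL=-384/1853, mR=80/109; mL+mR=976/1853 → advance +1; mR−mL=16/17 → turn +1·90°
n=4: pose=(-8,-2,E); sL=32/25, sR=160/149; mL=-768/3725, mR=160/149; mL+mR=3232/3725 → advance +1; mR−mL=32/25 → turn +1·90°
n=5: pose=(-7,-2,N); sL=1, sR=40/29; mL=11/29, mR=40/29; mL+mR=51/29 → advance +1; mR−mL=1 → turn +1·90°
n=6: pose=(-7,-1,W); sL=32/41, sR=32/37; mL=128/1517, mR=32/37; mL+mR=1440/1517 → advance +1; mR−mL=32/41 → turn +1·90°
n=7: pose=(-8,-1,S); sL=16/17, sR=80/109; mL=-384/1853, mR=80/109; mL+mR=976/1853 → advance +1; mR−mL=16/17 → turn +1·90°

0 32/25 160/149 -768/3725 160/149 -8 -2 E
1 1 40/29 11/29 40/29 -7 -2 N
2 32/41 32/37 128/1517 32/37 -7 -1 W
3 16/17 80/109 -384/1853 80/109 -8 -1 S
4 32/25 160/149 -768/3725 160/149 -8 -2 E
5 1 40/29 11/29 40/29 -7 -2 N
6 32/41 32/37 128/1517 32/37 -7 -1 W
7 16/17 80/109 -384/1853 80/109 -8 -1 S
final -8 -2 E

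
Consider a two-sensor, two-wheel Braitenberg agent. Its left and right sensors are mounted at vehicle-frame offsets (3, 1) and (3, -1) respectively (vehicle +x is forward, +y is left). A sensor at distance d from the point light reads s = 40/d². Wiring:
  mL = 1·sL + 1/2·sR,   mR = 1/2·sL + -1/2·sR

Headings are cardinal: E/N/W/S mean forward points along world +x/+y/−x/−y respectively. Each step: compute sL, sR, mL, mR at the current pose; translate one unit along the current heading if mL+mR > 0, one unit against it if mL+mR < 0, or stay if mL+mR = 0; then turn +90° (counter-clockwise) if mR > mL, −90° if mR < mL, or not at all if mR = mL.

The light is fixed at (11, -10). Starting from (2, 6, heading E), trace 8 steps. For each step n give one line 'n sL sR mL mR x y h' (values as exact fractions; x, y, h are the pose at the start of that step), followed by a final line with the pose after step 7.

0 8/65 40/261 3388/16965 -256/16965 2 6 E
1 20/109 4/25 718/2725 32/2725 3 6 S
2 40/317 40/377 21420/119509 1200/119509 3 5 W
3 5/53 10/97 750/5141 -45/10282 2 5 N
4 8/65 40/261 3388/16965 -256/16965 2 6 E
5 20/109 4/25 718/2725 32/2725 3 6 S
6 40/317 40/377 21420/119509 1200/119509 3 5 W
7 5/53 10/97 750/5141 -45/10282 2 5 N
final 2 6 E

n=0: pose=(2,6,E); sL=8/65, sR=40/261; mL=3388/16965, mR=-256/16965; mL+mR=12/65 → advance +1; mR−mL=-3644/16965 → turn -1·90°
n=1: pose=(3,6,S); sL=20/109, sR=4/25; mL=718/2725, mR=32/2725; mL+mR=30/109 → advance +1; mR−mL=-686/2725 → turn -1·90°
n=2: pose=(3,5,W); sL=40/317, sR=40/377; mL=21420/119509, mR=1200/119509; mL+mR=60/317 → advance +1; mR−mL=-20220/119509 → turn -1·90°
n=3: pose=(2,5,N); sL=5/53, sR=10/97; mL=750/5141, mR=-45/10282; mL+mR=15/106 → advance +1; mR−mL=-1545/10282 → turn -1·90°
n=4: pose=(2,6,E); sL=8/65, sR=40/261; mL=3388/16965, mR=-256/16965; mL+mR=12/65 → advance +1; mR−mL=-3644/16965 → turn -1·90°
n=5: pose=(3,6,S); sL=20/109, sR=4/25; mL=718/2725, mR=32/2725; mL+mR=30/109 → advance +1; mR−mL=-686/2725 → turn -1·90°
n=6: pose=(3,5,W); sL=40/317, sR=40/377; mL=21420/119509, mR=1200/119509; mL+mR=60/317 → advance +1; mR−mL=-20220/119509 → turn -1·90°
n=7: pose=(2,5,N); sL=5/53, sR=10/97; mL=750/5141, mR=-45/10282; mL+mR=15/106 → advance +1; mR−mL=-1545/10282 → turn -1·90°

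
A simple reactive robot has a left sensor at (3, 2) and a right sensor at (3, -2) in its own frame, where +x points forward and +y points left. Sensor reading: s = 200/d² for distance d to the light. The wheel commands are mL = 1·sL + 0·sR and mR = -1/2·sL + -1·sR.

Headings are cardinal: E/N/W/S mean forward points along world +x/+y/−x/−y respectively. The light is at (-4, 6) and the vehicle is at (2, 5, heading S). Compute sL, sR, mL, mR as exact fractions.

5/2 25/4 5/2 -15/2

left sensor world pos  = (4, 2); dL² = 80
right sensor world pos = (0, 2); dR² = 32
sL = 200/80 = 5/2
sR = 200/32 = 25/4
mL = 1·sL + 0·sR = 5/2
mR = -1/2·sL + -1·sR = -15/2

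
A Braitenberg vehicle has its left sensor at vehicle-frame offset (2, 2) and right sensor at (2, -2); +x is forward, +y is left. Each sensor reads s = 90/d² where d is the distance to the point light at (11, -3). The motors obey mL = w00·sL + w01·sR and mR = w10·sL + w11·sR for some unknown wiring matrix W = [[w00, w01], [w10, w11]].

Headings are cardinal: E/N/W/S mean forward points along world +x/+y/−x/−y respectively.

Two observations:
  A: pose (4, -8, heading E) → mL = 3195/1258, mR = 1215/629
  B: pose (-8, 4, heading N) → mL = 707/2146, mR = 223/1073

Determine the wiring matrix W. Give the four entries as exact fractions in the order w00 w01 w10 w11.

1/2 1 1/2 1/2

obs A: pose=(4,-8,E) → sL=45/17, sR=45/37, mL=3195/1258, mR=1215/629
obs B: pose=(-8,4,N) → sL=5/29, sR=9/37, mL=707/2146, mR=223/1073
sensor matrix S = [[45/17, 45/37], [5/29, 9/37]]; det S = 7920/18241
solve [mL_A; mL_B] = S·[w00; w01] and [mR_A; mR_B] = S·[w10; w11]:
  w00 = 1/2, w01 = 1, w10 = 1/2, w11 = 1/2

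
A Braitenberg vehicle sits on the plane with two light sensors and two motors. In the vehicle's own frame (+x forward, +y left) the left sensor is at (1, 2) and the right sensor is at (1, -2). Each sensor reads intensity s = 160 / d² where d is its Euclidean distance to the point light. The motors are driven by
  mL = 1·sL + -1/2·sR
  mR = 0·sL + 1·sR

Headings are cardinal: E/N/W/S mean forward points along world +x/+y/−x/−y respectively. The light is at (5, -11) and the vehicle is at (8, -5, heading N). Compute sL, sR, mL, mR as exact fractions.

left sensor world pos  = (6, -4); dL² = 50
right sensor world pos = (10, -4); dR² = 74
sL = 160/50 = 16/5
sR = 160/74 = 80/37
mL = 1·sL + -1/2·sR = 392/185
mR = 0·sL + 1·sR = 80/37

16/5 80/37 392/185 80/37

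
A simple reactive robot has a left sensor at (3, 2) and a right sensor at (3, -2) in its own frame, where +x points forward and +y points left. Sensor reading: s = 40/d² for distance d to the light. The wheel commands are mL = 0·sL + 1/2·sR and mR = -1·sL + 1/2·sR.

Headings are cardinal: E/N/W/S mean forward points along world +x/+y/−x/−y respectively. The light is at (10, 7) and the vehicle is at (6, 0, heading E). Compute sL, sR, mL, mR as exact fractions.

20/13 20/41 10/41 -690/533

left sensor world pos  = (9, 2); dL² = 26
right sensor world pos = (9, -2); dR² = 82
sL = 40/26 = 20/13
sR = 40/82 = 20/41
mL = 0·sL + 1/2·sR = 10/41
mR = -1·sL + 1/2·sR = -690/533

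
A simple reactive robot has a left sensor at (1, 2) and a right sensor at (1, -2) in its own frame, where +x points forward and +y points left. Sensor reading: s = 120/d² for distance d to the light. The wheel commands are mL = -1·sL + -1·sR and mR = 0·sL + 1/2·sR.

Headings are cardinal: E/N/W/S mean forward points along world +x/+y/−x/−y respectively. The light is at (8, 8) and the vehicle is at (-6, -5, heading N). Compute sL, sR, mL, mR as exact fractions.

left sensor world pos  = (-8, -4); dL² = 400
right sensor world pos = (-4, -4); dR² = 288
sL = 120/400 = 3/10
sR = 120/288 = 5/12
mL = -1·sL + -1·sR = -43/60
mR = 0·sL + 1/2·sR = 5/24

3/10 5/12 -43/60 5/24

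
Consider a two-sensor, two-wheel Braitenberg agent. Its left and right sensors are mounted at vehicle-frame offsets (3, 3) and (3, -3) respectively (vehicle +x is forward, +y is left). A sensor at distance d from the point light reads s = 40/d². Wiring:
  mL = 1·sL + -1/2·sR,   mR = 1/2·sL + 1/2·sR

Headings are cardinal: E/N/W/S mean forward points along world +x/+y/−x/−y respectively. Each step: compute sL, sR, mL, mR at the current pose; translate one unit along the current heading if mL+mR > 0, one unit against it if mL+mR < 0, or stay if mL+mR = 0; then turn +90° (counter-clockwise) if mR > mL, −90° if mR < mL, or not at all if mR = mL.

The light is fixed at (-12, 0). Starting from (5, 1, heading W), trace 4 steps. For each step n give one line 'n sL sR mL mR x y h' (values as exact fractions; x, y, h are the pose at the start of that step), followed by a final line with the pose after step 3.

0 1/5 10/53 28/265 103/530 5 1 W
1 8/73 40/173 -76/12629 2152/12629 4 1 S
2 4/37 4/37 2/37 4/37 4 0 E
3 8/41 40/409 2452/16769 2456/16769 5 0 N
final 5 1 W

n=0: pose=(5,1,W); sL=1/5, sR=10/53; mL=28/265, mR=103/530; mL+mR=3/10 → advance +1; mR−mL=47/530 → turn +1·90°
n=1: pose=(4,1,S); sL=8/73, sR=40/173; mL=-76/12629, mR=2152/12629; mL+mR=12/73 → advance +1; mR−mL=2228/12629 → turn +1·90°
n=2: pose=(4,0,E); sL=4/37, sR=4/37; mL=2/37, mR=4/37; mL+mR=6/37 → advance +1; mR−mL=2/37 → turn +1·90°
n=3: pose=(5,0,N); sL=8/41, sR=40/409; mL=2452/16769, mR=2456/16769; mL+mR=12/41 → advance +1; mR−mL=4/16769 → turn +1·90°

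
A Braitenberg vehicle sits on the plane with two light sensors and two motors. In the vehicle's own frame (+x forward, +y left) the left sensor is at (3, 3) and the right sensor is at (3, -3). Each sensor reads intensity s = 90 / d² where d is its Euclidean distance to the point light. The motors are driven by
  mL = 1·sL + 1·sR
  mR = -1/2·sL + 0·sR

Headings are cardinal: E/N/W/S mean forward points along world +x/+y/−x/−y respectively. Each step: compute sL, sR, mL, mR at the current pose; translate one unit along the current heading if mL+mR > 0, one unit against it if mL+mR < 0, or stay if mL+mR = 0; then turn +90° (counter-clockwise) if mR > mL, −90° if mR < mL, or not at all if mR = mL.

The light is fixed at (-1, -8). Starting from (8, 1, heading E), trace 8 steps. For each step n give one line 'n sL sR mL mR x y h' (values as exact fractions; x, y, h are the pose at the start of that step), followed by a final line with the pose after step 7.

n=0: pose=(8,1,E); sL=5/16, sR=1/2; mL=13/16, mR=-5/32; mL+mR=21/32 → advance +1; mR−mL=-31/32 → turn -1·90°
n=1: pose=(9,1,S); sL=18/41, sR=18/17; mL=1044/697, mR=-9/41; mL+mR=891/697 → advance +1; mR−mL=-1197/697 → turn -1·90°
n=2: pose=(9,0,W); sL=45/37, sR=9/17; mL=1098/629, mR=-45/74; mL+mR=1431/1258 → advance +1; mR−mL=-2961/1258 → turn -1·90°
n=3: pose=(8,0,N); sL=90/157, sR=18/53; mL=7596/8321, mR=-45/157; mL+mR=5211/8321 → advance +1; mR−mL=-9981/8321 → turn -1·90°
n=4: pose=(8,1,E); sL=5/16, sR=1/2; mL=13/16, mR=-5/32; mL+mR=21/32 → advance +1; mR−mL=-31/32 → turn -1·90°
n=5: pose=(9,1,S); sL=18/41, sR=18/17; mL=1044/697, mR=-9/41; mL+mR=891/697 → advance +1; mR−mL=-1197/697 → turn -1·90°
n=6: pose=(9,0,W); sL=45/37, sR=9/17; mL=1098/629, mR=-45/74; mL+mR=1431/1258 → advance +1; mR−mL=-2961/1258 → turn -1·90°
n=7: pose=(8,0,N); sL=90/157, sR=18/53; mL=7596/8321, mR=-45/157; mL+mR=5211/8321 → advance +1; mR−mL=-9981/8321 → turn -1·90°

0 5/16 1/2 13/16 -5/32 8 1 E
1 18/41 18/17 1044/697 -9/41 9 1 S
2 45/37 9/17 1098/629 -45/74 9 0 W
3 90/157 18/53 7596/8321 -45/157 8 0 N
4 5/16 1/2 13/16 -5/32 8 1 E
5 18/41 18/17 1044/697 -9/41 9 1 S
6 45/37 9/17 1098/629 -45/74 9 0 W
7 90/157 18/53 7596/8321 -45/157 8 0 N
final 8 1 E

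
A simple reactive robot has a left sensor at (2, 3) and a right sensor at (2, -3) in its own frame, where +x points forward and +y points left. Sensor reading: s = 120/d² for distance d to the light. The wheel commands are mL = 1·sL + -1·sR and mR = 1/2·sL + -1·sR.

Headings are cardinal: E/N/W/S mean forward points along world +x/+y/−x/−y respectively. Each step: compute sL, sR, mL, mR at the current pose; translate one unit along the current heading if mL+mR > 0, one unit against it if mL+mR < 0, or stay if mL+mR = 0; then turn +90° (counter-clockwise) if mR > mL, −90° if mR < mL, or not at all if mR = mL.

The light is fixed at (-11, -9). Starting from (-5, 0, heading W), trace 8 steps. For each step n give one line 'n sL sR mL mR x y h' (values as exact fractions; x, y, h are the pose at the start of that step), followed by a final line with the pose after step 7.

0 30/13 3/4 81/52 21/52 -5 0 W
1 24/25 24/37 288/925 -156/925 -6 0 N
2 60/109 60/49 -3600/5341 -5070/5341 -6 1 E
3 120/113 24/13 -1152/1469 -1932/1469 -7 1 S
4 30/17 3/5 99/85 24/85 -7 2 W
5 120/169 24/41 864/6929 -1596/6929 -8 2 N
6 60/97 60/37 -3600/3589 -4710/3589 -8 1 E
7 120/89 24/13 -576/1157 -1356/1157 -9 1 S
final -9 2 W

n=0: pose=(-5,0,W); sL=30/13, sR=3/4; mL=81/52, mR=21/52; mL+mR=51/26 → advance +1; mR−mL=-15/13 → turn -1·90°
n=1: pose=(-6,0,N); sL=24/25, sR=24/37; mL=288/925, mR=-156/925; mL+mR=132/925 → advance +1; mR−mL=-12/25 → turn -1·90°
n=2: pose=(-6,1,E); sL=60/109, sR=60/49; mL=-3600/5341, mR=-5070/5341; mL+mR=-8670/5341 → advance -1; mR−mL=-30/109 → turn -1·90°
n=3: pose=(-7,1,S); sL=120/113, sR=24/13; mL=-1152/1469, mR=-1932/1469; mL+mR=-3084/1469 → advance -1; mR−mL=-60/113 → turn -1·90°
n=4: pose=(-7,2,W); sL=30/17, sR=3/5; mL=99/85, mR=24/85; mL+mR=123/85 → advance +1; mR−mL=-15/17 → turn -1·90°
n=5: pose=(-8,2,N); sL=120/169, sR=24/41; mL=864/6929, mR=-1596/6929; mL+mR=-732/6929 → advance -1; mR−mL=-60/169 → turn -1·90°
n=6: pose=(-8,1,E); sL=60/97, sR=60/37; mL=-3600/3589, mR=-4710/3589; mL+mR=-8310/3589 → advance -1; mR−mL=-30/97 → turn -1·90°
n=7: pose=(-9,1,S); sL=120/89, sR=24/13; mL=-576/1157, mR=-1356/1157; mL+mR=-1932/1157 → advance -1; mR−mL=-60/89 → turn -1·90°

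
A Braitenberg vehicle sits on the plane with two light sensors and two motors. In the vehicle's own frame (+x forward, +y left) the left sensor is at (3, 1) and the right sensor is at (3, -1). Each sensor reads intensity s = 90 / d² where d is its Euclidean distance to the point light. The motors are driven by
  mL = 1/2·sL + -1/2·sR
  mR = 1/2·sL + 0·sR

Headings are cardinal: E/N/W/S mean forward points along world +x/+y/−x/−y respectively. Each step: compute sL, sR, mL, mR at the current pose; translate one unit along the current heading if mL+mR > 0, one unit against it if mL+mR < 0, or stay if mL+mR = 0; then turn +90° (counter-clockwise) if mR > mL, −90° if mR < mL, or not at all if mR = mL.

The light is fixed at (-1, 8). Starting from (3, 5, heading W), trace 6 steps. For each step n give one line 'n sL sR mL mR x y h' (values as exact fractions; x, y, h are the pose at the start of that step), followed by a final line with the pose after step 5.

n=0: pose=(3,5,W); sL=90/17, sR=18; mL=-108/17, mR=45/17; mL+mR=-63/17 → advance -1; mR−mL=9 → turn +1·90°
n=1: pose=(4,5,S); sL=5/4, sR=45/26; mL=-25/104, mR=5/8; mL+mR=5/13 → advance +1; mR−mL=45/52 → turn +1·90°
n=2: pose=(4,4,E); sL=90/73, sR=90/89; mL=720/6497, mR=45/73; mL+mR=4725/6497 → advance +1; mR−mL=45/89 → turn +1·90°
n=3: pose=(5,4,N); sL=45/13, sR=9/5; mL=54/65, mR=45/26; mL+mR=333/130 → advance +1; mR−mL=9/10 → turn +1·90°
n=4: pose=(5,5,W); sL=18/5, sR=90/13; mL=-108/65, mR=9/5; mL+mR=9/65 → advance +1; mR−mL=45/13 → turn +1·90°
n=5: pose=(4,5,S); sL=5/4, sR=45/26; mL=-25/104, mR=5/8; mL+mR=5/13 → advance +1; mR−mL=45/52 → turn +1·90°

0 90/17 18 -108/17 45/17 3 5 W
1 5/4 45/26 -25/104 5/8 4 5 S
2 90/73 90/89 720/6497 45/73 4 4 E
3 45/13 9/5 54/65 45/26 5 4 N
4 18/5 90/13 -108/65 9/5 5 5 W
5 5/4 45/26 -25/104 5/8 4 5 S
final 4 4 E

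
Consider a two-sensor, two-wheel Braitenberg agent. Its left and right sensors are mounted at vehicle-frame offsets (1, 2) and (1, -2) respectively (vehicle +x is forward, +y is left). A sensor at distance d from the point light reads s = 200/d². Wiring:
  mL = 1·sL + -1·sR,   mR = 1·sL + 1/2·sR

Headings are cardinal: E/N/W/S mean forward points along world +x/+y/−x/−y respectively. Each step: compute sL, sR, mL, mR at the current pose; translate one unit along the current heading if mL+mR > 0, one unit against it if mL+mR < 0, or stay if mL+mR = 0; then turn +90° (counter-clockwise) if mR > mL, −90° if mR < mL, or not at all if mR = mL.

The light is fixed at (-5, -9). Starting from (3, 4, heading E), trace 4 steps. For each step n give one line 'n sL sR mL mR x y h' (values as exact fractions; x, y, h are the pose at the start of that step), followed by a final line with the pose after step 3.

n=0: pose=(3,4,E); sL=100/153, sR=100/101; mL=-5200/15453, mR=17750/15453; mL+mR=12550/15453 → advance +1; mR−mL=150/101 → turn +1·90°
n=1: pose=(4,4,N); sL=40/49, sR=200/317; mL=2880/15533, mR=17580/15533; mL+mR=20460/15533 → advance +1; mR−mL=300/317 → turn +1·90°
n=2: pose=(4,5,W); sL=25/26, sR=5/8; mL=35/104, mR=265/208; mL+mR=335/208 → advance +1; mR−mL=15/16 → turn +1·90°
n=3: pose=(3,5,S); sL=200/269, sR=40/41; mL=-2560/11029, mR=13580/11029; mL+mR=11020/11029 → advance +1; mR−mL=60/41 → turn +1·90°

0 100/153 100/101 -5200/15453 17750/15453 3 4 E
1 40/49 200/317 2880/15533 17580/15533 4 4 N
2 25/26 5/8 35/104 265/208 4 5 W
3 200/269 40/41 -2560/11029 13580/11029 3 5 S
final 3 4 E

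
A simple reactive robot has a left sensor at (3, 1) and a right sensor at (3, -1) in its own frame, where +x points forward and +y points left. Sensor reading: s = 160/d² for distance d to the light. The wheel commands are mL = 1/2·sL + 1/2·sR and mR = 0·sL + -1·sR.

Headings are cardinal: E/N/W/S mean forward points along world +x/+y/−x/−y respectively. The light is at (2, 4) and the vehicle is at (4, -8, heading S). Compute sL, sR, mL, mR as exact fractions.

left sensor world pos  = (5, -11); dL² = 234
right sensor world pos = (3, -11); dR² = 226
sL = 160/234 = 80/117
sR = 160/226 = 80/113
mL = 1/2·sL + 1/2·sR = 9200/13221
mR = 0·sL + -1·sR = -80/113

80/117 80/113 9200/13221 -80/113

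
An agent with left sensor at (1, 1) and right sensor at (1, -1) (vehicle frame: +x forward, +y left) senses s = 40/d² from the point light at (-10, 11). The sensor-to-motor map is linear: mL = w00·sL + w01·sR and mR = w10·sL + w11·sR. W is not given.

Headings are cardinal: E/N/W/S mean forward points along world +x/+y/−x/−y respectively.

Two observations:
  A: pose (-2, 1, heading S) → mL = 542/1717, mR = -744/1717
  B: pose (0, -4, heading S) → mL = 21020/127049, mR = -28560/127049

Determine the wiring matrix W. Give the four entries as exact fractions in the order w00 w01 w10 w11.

obs A: pose=(-2,1,S) → sL=20/101, sR=4/17, mL=542/1717, mR=-744/1717
obs B: pose=(0,-4,S) → sL=40/377, sR=40/337, mL=21020/127049, mR=-28560/127049
sensor matrix S = [[20/101, 4/17], [40/377, 40/337]]; det S = -318720/218143133
solve [mL_A; mL_B] = S·[w00; w01] and [mR_A; mR_B] = S·[w10; w11]:
  w00 = 1, w01 = 1/2, w10 = -1, w11 = -1

1 1/2 -1 -1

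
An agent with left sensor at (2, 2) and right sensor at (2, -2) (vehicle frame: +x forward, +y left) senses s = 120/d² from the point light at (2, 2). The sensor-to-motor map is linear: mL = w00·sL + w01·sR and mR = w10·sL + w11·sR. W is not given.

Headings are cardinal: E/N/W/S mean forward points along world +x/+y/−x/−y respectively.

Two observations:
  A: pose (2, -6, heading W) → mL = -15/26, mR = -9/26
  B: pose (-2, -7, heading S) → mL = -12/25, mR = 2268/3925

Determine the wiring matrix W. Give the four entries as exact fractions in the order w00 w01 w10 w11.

obs A: pose=(2,-6,W) → sL=15/13, sR=3, mL=-15/26, mR=-9/26
obs B: pose=(-2,-7,S) → sL=24/25, sR=120/157, mL=-12/25, mR=2268/3925
sensor matrix S = [[15/13, 3], [24/25, 120/157]]; det S = -101952/51025
solve [mL_A; mL_B] = S·[w00; w01] and [mR_A; mR_B] = S·[w10; w11]:
  w00 = -1/2, w01 = 0, w10 = 1, w11 = -1/2

-1/2 0 1 -1/2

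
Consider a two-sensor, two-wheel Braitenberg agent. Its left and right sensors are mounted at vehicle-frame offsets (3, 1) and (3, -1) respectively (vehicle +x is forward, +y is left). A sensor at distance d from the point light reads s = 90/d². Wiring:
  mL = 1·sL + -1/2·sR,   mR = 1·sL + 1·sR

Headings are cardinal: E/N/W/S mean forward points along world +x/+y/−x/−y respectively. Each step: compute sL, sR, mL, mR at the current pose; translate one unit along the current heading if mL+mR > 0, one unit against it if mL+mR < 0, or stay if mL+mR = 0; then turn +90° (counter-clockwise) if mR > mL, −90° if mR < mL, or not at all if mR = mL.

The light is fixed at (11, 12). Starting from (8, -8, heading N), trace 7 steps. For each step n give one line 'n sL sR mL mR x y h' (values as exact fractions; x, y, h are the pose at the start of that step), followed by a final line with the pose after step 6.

0 18/61 90/293 2529/17873 10764/17873 8 -8 N
1 45/218 1/4 71/872 199/436 8 -7 W
2 90/493 90/509 23625/250937 90180/250937 7 -7 S
3 45/181 45/221 11745/80002 18090/40001 7 -8 E
4 18/61 90/293 2529/17873 10764/17873 8 -8 N
5 45/218 1/4 71/872 199/436 8 -7 W
6 90/493 90/509 23625/250937 90180/250937 7 -7 S
final 7 -8 E

n=0: pose=(8,-8,N); sL=18/61, sR=90/293; mL=2529/17873, mR=10764/17873; mL+mR=13293/17873 → advance +1; mR−mL=135/293 → turn +1·90°
n=1: pose=(8,-7,W); sL=45/218, sR=1/4; mL=71/872, mR=199/436; mL+mR=469/872 → advance +1; mR−mL=3/8 → turn +1·90°
n=2: pose=(7,-7,S); sL=90/493, sR=90/509; mL=23625/250937, mR=90180/250937; mL+mR=113805/250937 → advance +1; mR−mL=135/509 → turn +1·90°
n=3: pose=(7,-8,E); sL=45/181, sR=45/221; mL=11745/80002, mR=18090/40001; mL+mR=47925/80002 → advance +1; mR−mL=135/442 → turn +1·90°
n=4: pose=(8,-8,N); sL=18/61, sR=90/293; mL=2529/17873, mR=10764/17873; mL+mR=13293/17873 → advance +1; mR−mL=135/293 → turn +1·90°
n=5: pose=(8,-7,W); sL=45/218, sR=1/4; mL=71/872, mR=199/436; mL+mR=469/872 → advance +1; mR−mL=3/8 → turn +1·90°
n=6: pose=(7,-7,S); sL=90/493, sR=90/509; mL=23625/250937, mR=90180/250937; mL+mR=113805/250937 → advance +1; mR−mL=135/509 → turn +1·90°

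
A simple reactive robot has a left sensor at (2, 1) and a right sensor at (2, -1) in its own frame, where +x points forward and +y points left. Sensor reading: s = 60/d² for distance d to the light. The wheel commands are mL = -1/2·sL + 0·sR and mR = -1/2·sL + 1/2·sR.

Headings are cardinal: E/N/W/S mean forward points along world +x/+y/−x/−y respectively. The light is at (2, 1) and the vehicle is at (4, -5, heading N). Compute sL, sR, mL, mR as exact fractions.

60/17 12/5 -30/17 -48/85

left sensor world pos  = (3, -3); dL² = 17
right sensor world pos = (5, -3); dR² = 25
sL = 60/17 = 60/17
sR = 60/25 = 12/5
mL = -1/2·sL + 0·sR = -30/17
mR = -1/2·sL + 1/2·sR = -48/85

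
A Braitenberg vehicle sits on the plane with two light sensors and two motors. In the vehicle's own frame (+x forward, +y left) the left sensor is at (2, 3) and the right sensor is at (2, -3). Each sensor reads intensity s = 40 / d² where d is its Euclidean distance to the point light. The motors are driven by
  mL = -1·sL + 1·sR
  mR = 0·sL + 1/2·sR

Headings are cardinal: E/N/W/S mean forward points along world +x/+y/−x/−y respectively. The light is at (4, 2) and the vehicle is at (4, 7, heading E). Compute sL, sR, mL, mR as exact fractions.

left sensor world pos  = (6, 10); dL² = 68
right sensor world pos = (6, 4); dR² = 8
sL = 40/68 = 10/17
sR = 40/8 = 5
mL = -1·sL + 1·sR = 75/17
mR = 0·sL + 1/2·sR = 5/2

10/17 5 75/17 5/2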